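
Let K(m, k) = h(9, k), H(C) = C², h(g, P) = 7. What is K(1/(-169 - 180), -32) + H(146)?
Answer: 21323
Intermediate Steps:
K(m, k) = 7
K(1/(-169 - 180), -32) + H(146) = 7 + 146² = 7 + 21316 = 21323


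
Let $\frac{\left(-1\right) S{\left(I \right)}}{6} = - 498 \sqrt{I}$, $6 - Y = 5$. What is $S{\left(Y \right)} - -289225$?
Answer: $292213$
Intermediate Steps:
$Y = 1$ ($Y = 6 - 5 = 1$)
$S{\left(I \right)} = 2988 \sqrt{I}$ ($S{\left(I \right)} = - 6 \left(- 498 \sqrt{I}\right) = 2988 \sqrt{I}$)
$S{\left(Y \right)} - -289225 = 2988 \sqrt{1} - -289225 = 2988 \cdot 1 + 289225 = 2988 + 289225 = 292213$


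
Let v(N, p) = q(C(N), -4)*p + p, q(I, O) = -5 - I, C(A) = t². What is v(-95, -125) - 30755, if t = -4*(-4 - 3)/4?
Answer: -24130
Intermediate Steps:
t = 7 (t = -4*(-7)*(¼) = 28*(¼) = 7)
C(A) = 49 (C(A) = 7² = 49)
v(N, p) = -53*p (v(N, p) = (-5 - 1*49)*p + p = (-5 - 49)*p + p = -54*p + p = -53*p)
v(-95, -125) - 30755 = -53*(-125) - 30755 = 6625 - 30755 = -24130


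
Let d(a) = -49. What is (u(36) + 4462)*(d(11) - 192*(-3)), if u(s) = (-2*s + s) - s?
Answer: 2313530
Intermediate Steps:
u(s) = -2*s (u(s) = -s - s = -2*s)
(u(36) + 4462)*(d(11) - 192*(-3)) = (-2*36 + 4462)*(-49 - 192*(-3)) = (-72 + 4462)*(-49 + 576) = 4390*527 = 2313530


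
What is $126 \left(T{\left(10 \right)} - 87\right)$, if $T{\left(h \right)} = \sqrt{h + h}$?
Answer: $-10962 + 252 \sqrt{5} \approx -10399.0$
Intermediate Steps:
$T{\left(h \right)} = \sqrt{2} \sqrt{h}$ ($T{\left(h \right)} = \sqrt{2 h} = \sqrt{2} \sqrt{h}$)
$126 \left(T{\left(10 \right)} - 87\right) = 126 \left(\sqrt{2} \sqrt{10} - 87\right) = 126 \left(2 \sqrt{5} - 87\right) = 126 \left(-87 + 2 \sqrt{5}\right) = -10962 + 252 \sqrt{5}$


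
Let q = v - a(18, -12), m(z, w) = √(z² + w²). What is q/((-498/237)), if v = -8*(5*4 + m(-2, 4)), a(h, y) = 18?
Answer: 7031/83 + 632*√5/83 ≈ 101.74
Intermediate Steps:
m(z, w) = √(w² + z²)
v = -160 - 16*√5 (v = -8*(5*4 + √(4² + (-2)²)) = -8*(20 + √(16 + 4)) = -8*(20 + √20) = -8*(20 + 2*√5) = -160 - 16*√5 ≈ -195.78)
q = -178 - 16*√5 (q = (-160 - 16*√5) - 1*18 = (-160 - 16*√5) - 18 = -178 - 16*√5 ≈ -213.78)
q/((-498/237)) = (-178 - 16*√5)/((-498/237)) = (-178 - 16*√5)/((-498*1/237)) = (-178 - 16*√5)/(-166/79) = (-178 - 16*√5)*(-79/166) = 7031/83 + 632*√5/83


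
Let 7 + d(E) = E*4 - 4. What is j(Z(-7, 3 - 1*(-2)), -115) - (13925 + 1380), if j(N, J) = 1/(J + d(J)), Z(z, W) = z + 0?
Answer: -8968731/586 ≈ -15305.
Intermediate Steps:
Z(z, W) = z
d(E) = -11 + 4*E (d(E) = -7 + (E*4 - 4) = -7 + (4*E - 4) = -7 + (-4 + 4*E) = -11 + 4*E)
j(N, J) = 1/(-11 + 5*J) (j(N, J) = 1/(J + (-11 + 4*J)) = 1/(-11 + 5*J))
j(Z(-7, 3 - 1*(-2)), -115) - (13925 + 1380) = 1/(-11 + 5*(-115)) - (13925 + 1380) = 1/(-11 - 575) - 1*15305 = 1/(-586) - 15305 = -1/586 - 15305 = -8968731/586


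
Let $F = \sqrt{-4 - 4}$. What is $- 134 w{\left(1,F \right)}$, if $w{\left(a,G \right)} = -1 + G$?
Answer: $134 - 268 i \sqrt{2} \approx 134.0 - 379.01 i$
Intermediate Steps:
$F = 2 i \sqrt{2}$ ($F = \sqrt{-8} = 2 i \sqrt{2} \approx 2.8284 i$)
$- 134 w{\left(1,F \right)} = - 134 \left(-1 + 2 i \sqrt{2}\right) = 134 - 268 i \sqrt{2}$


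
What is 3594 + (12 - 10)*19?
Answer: 3632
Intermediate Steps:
3594 + (12 - 10)*19 = 3594 + 2*19 = 3594 + 38 = 3632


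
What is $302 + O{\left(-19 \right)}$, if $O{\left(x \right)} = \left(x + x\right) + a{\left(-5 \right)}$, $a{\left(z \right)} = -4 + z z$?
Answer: $285$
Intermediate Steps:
$a{\left(z \right)} = -4 + z^{2}$
$O{\left(x \right)} = 21 + 2 x$ ($O{\left(x \right)} = \left(x + x\right) - \left(4 - \left(-5\right)^{2}\right) = 2 x + \left(-4 + 25\right) = 2 x + 21 = 21 + 2 x$)
$302 + O{\left(-19 \right)} = 302 + \left(21 + 2 \left(-19\right)\right) = 302 + \left(21 - 38\right) = 302 - 17 = 285$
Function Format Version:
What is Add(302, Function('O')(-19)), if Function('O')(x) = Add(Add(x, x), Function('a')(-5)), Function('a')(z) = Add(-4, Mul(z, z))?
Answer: 285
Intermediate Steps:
Function('a')(z) = Add(-4, Pow(z, 2))
Function('O')(x) = Add(21, Mul(2, x)) (Function('O')(x) = Add(Add(x, x), Add(-4, Pow(-5, 2))) = Add(Mul(2, x), Add(-4, 25)) = Add(Mul(2, x), 21) = Add(21, Mul(2, x)))
Add(302, Function('O')(-19)) = Add(302, Add(21, Mul(2, -19))) = Add(302, Add(21, -38)) = Add(302, -17) = 285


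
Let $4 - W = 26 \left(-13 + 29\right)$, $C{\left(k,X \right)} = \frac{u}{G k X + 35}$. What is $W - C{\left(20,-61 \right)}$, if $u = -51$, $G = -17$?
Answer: $- \frac{2853083}{6925} \approx -412.0$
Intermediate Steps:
$C{\left(k,X \right)} = - \frac{51}{35 - 17 X k}$ ($C{\left(k,X \right)} = - \frac{51}{- 17 k X + 35} = - \frac{51}{- 17 X k + 35} = - \frac{51}{35 - 17 X k}$)
$W = -412$ ($W = 4 - 26 \left(-13 + 29\right) = 4 - 26 \cdot 16 = 4 - 416 = -412$)
$W - C{\left(20,-61 \right)} = -412 - \frac{51}{-35 + 17 \left(-61\right) 20} = -412 - \frac{51}{-35 - 20740} = -412 - \frac{51}{-20775} = -412 - 51 \left(- \frac{1}{20775}\right) = -412 - - \frac{17}{6925} = -412 + \frac{17}{6925} = - \frac{2853083}{6925}$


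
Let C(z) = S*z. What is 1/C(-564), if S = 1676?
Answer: -1/945264 ≈ -1.0579e-6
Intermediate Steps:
C(z) = 1676*z
1/C(-564) = 1/(1676*(-564)) = 1/(-945264) = -1/945264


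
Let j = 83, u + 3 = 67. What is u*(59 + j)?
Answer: 9088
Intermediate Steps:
u = 64 (u = -3 + 67 = 64)
u*(59 + j) = 64*(59 + 83) = 64*142 = 9088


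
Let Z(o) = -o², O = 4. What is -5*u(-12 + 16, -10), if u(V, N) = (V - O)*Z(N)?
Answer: 0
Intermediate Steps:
u(V, N) = -N²*(-4 + V) (u(V, N) = (V - 1*4)*(-N²) = (V - 4)*(-N²) = (-4 + V)*(-N²) = -N²*(-4 + V))
-5*u(-12 + 16, -10) = -5*(-10)²*(4 - (-12 + 16)) = -500*(4 - 1*4) = -500*(4 - 4) = -500*0 = -5*0 = 0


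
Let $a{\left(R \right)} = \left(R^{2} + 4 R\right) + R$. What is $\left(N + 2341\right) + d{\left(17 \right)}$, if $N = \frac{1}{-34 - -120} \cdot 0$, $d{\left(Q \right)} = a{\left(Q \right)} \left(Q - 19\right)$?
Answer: $1593$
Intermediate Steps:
$a{\left(R \right)} = R^{2} + 5 R$
$d{\left(Q \right)} = Q \left(-19 + Q\right) \left(5 + Q\right)$ ($d{\left(Q \right)} = Q \left(5 + Q\right) \left(Q - 19\right) = Q \left(5 + Q\right) \left(-19 + Q\right) = Q \left(-19 + Q\right) \left(5 + Q\right)$)
$N = 0$ ($N = \frac{1}{-34 + 120} \cdot 0 = \frac{1}{86} \cdot 0 = 0$)
$\left(N + 2341\right) + d{\left(17 \right)} = \left(0 + 2341\right) + 17 \left(-19 + 17\right) \left(5 + 17\right) = 2341 + 17 \left(-2\right) 22 = 2341 - 748 = 1593$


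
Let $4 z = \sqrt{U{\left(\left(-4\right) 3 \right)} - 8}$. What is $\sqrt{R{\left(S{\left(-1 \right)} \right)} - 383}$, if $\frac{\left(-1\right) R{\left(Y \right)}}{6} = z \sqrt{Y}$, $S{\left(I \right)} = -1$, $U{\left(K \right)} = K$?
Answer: $\sqrt{-383 + 3 \sqrt{5}} \approx 19.398 i$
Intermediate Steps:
$z = \frac{i \sqrt{5}}{2}$ ($z = \frac{\sqrt{\left(-4\right) 3 - 8}}{4} = \frac{\sqrt{-12 - 8}}{4} = \frac{\sqrt{-20}}{4} = \frac{2 i \sqrt{5}}{4} = \frac{i \sqrt{5}}{2} \approx 1.118 i$)
$R{\left(Y \right)} = - 3 i \sqrt{5} \sqrt{Y}$ ($R{\left(Y \right)} = - 6 \frac{i \sqrt{5}}{2} \sqrt{Y} = - 6 \frac{i \sqrt{5} \sqrt{Y}}{2} = - 3 i \sqrt{5} \sqrt{Y}$)
$\sqrt{R{\left(S{\left(-1 \right)} \right)} - 383} = \sqrt{- 3 i \sqrt{5} \sqrt{-1} - 383} = \sqrt{- 3 i \sqrt{5} i - 383} = \sqrt{3 \sqrt{5} - 383} = \sqrt{-383 + 3 \sqrt{5}}$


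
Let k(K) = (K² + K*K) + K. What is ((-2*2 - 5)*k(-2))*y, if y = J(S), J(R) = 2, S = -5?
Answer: -108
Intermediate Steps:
y = 2
k(K) = K + 2*K² (k(K) = (K² + K²) + K = 2*K² + K = K + 2*K²)
((-2*2 - 5)*k(-2))*y = ((-2*2 - 5)*(-2*(1 + 2*(-2))))*2 = ((-4 - 5)*(-2*(1 - 4)))*2 = -(-18)*(-3)*2 = -9*6*2 = -54*2 = -108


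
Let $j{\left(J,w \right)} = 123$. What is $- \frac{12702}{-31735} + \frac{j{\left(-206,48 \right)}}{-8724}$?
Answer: $\frac{35636281}{92285380} \approx 0.38615$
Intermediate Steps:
$- \frac{12702}{-31735} + \frac{j{\left(-206,48 \right)}}{-8724} = - \frac{12702}{-31735} + \frac{123}{-8724} = \left(-12702\right) \left(- \frac{1}{31735}\right) + 123 \left(- \frac{1}{8724}\right) = \frac{12702}{31735} - \frac{41}{2908} = \frac{35636281}{92285380}$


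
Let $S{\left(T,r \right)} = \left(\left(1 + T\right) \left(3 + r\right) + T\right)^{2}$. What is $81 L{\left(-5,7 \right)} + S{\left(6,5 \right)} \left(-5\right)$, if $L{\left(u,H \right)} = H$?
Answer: $-18653$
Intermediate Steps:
$S{\left(T,r \right)} = \left(T + \left(1 + T\right) \left(3 + r\right)\right)^{2}$
$81 L{\left(-5,7 \right)} + S{\left(6,5 \right)} \left(-5\right) = 81 \cdot 7 + \left(3 + 5 + 4 \cdot 6 + 6 \cdot 5\right)^{2} \left(-5\right) = 567 + \left(3 + 5 + 24 + 30\right)^{2} \left(-5\right) = 567 + 62^{2} \left(-5\right) = 567 + 3844 \left(-5\right) = 567 - 19220 = -18653$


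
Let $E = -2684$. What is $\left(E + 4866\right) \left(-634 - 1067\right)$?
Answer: $-3711582$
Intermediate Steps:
$\left(E + 4866\right) \left(-634 - 1067\right) = \left(-2684 + 4866\right) \left(-634 - 1067\right) = 2182 \left(-1701\right) = -3711582$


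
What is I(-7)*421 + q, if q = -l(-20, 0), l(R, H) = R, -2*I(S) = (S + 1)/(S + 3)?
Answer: -1183/4 ≈ -295.75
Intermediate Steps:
I(S) = -(1 + S)/(2*(3 + S)) (I(S) = -(S + 1)/(2*(S + 3)) = -(1 + S)/(2*(3 + S)))
q = 20 (q = -1*(-20) = 20)
I(-7)*421 + q = ((-1 - 1*(-7))/(2*(3 - 7)))*421 + 20 = ((½)*(-1 + 7)/(-4))*421 + 20 = ((½)*(-¼)*6)*421 + 20 = -¾*421 + 20 = -1263/4 + 20 = -1183/4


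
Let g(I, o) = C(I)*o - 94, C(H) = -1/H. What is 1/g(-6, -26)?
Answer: -3/295 ≈ -0.010169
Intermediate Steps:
g(I, o) = -94 - o/I (g(I, o) = (-1/I)*o - 94 = -o/I - 94 = -94 - o/I)
1/g(-6, -26) = 1/(-94 - 1*(-26)/(-6)) = 1/(-94 - 1*(-26)*(-⅙)) = 1/(-94 - 13/3) = 1/(-295/3) = -3/295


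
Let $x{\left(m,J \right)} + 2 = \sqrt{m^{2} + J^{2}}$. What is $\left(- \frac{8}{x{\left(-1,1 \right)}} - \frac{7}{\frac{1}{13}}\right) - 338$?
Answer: $-421 + 4 \sqrt{2} \approx -415.34$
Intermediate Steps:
$x{\left(m,J \right)} = -2 + \sqrt{J^{2} + m^{2}}$ ($x{\left(m,J \right)} = -2 + \sqrt{m^{2} + J^{2}} = -2 + \sqrt{J^{2} + m^{2}}$)
$\left(- \frac{8}{x{\left(-1,1 \right)}} - \frac{7}{\frac{1}{13}}\right) - 338 = \left(- \frac{8}{-2 + \sqrt{1^{2} + \left(-1\right)^{2}}} - \frac{7}{\frac{1}{13}}\right) - 338 = \left(- \frac{8}{-2 + \sqrt{1 + 1}} - 7 \frac{1}{\frac{1}{13}}\right) - 338 = \left(- \frac{8}{-2 + \sqrt{2}} - 91\right) - 338 = \left(-91 - \frac{8}{-2 + \sqrt{2}}\right) - 338 = -429 - \frac{8}{-2 + \sqrt{2}}$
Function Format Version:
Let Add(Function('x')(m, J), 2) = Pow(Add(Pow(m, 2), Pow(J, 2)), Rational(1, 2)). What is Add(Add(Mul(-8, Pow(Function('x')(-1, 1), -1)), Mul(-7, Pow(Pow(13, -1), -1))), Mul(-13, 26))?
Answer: Add(-421, Mul(4, Pow(2, Rational(1, 2)))) ≈ -415.34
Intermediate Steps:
Function('x')(m, J) = Add(-2, Pow(Add(Pow(J, 2), Pow(m, 2)), Rational(1, 2))) (Function('x')(m, J) = Add(-2, Pow(Add(Pow(m, 2), Pow(J, 2)), Rational(1, 2))) = Add(-2, Pow(Add(Pow(J, 2), Pow(m, 2)), Rational(1, 2))))
Add(Add(Mul(-8, Pow(Function('x')(-1, 1), -1)), Mul(-7, Pow(Pow(13, -1), -1))), Mul(-13, 26)) = Add(Add(Mul(-8, Pow(Add(-2, Pow(Add(Pow(1, 2), Pow(-1, 2)), Rational(1, 2))), -1)), Mul(-7, Pow(Pow(13, -1), -1))), Mul(-13, 26)) = Add(Add(Mul(-8, Pow(Add(-2, Pow(Add(1, 1), Rational(1, 2))), -1)), Mul(-7, Pow(Rational(1, 13), -1))), -338) = Add(Add(Mul(-8, Pow(Add(-2, Pow(2, Rational(1, 2))), -1)), Mul(-7, 13)), -338) = Add(Add(Mul(-8, Pow(Add(-2, Pow(2, Rational(1, 2))), -1)), -91), -338) = Add(Add(-91, Mul(-8, Pow(Add(-2, Pow(2, Rational(1, 2))), -1))), -338) = Add(-429, Mul(-8, Pow(Add(-2, Pow(2, Rational(1, 2))), -1)))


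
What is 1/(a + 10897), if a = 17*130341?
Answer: 1/2226694 ≈ 4.4910e-7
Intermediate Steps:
a = 2215797
1/(a + 10897) = 1/(2215797 + 10897) = 1/2226694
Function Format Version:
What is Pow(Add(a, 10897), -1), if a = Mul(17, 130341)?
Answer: Rational(1, 2226694) ≈ 4.4910e-7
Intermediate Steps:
a = 2215797
Pow(Add(a, 10897), -1) = Pow(Add(2215797, 10897), -1) = Pow(2226694, -1) = Rational(1, 2226694)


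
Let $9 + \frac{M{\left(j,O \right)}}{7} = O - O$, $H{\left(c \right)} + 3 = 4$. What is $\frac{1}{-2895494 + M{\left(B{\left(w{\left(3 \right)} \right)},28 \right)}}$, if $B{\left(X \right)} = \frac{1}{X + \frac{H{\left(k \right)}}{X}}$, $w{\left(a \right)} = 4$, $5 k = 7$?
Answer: $- \frac{1}{2895557} \approx -3.4536 \cdot 10^{-7}$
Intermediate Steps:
$k = \frac{7}{5}$ ($k = \frac{1}{5} \cdot 7 = \frac{7}{5} \approx 1.4$)
$H{\left(c \right)} = 1$ ($H{\left(c \right)} = -3 + 4 = 1$)
$B{\left(X \right)} = \frac{1}{X + \frac{1}{X}}$ ($B{\left(X \right)} = \frac{1}{X + 1 \frac{1}{X}} = \frac{1}{X + \frac{1}{X}}$)
$M{\left(j,O \right)} = -63$ ($M{\left(j,O \right)} = -63 + 7 \left(O - O\right) = -63 + 7 \cdot 0 = -63 + 0 = -63$)
$\frac{1}{-2895494 + M{\left(B{\left(w{\left(3 \right)} \right)},28 \right)}} = \frac{1}{-2895494 - 63} = \frac{1}{-2895557} = - \frac{1}{2895557}$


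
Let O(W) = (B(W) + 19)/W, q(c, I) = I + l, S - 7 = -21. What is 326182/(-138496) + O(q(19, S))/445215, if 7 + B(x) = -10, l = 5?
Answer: -653495174581/277472234880 ≈ -2.3552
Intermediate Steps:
S = -14 (S = 7 - 21 = -14)
B(x) = -17 (B(x) = -7 - 10 = -17)
q(c, I) = 5 + I (q(c, I) = I + 5 = 5 + I)
O(W) = 2/W (O(W) = (-17 + 19)/W = 2/W)
326182/(-138496) + O(q(19, S))/445215 = 326182/(-138496) + (2/(5 - 14))/445215 = 326182*(-1/138496) + (2/(-9))*(1/445215) = -163091/69248 + (2*(-⅑))*(1/445215) = -163091/69248 - 2/9*1/445215 = -163091/69248 - 2/4006935 = -653495174581/277472234880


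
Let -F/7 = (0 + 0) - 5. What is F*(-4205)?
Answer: -147175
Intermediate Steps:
F = 35 (F = -7*((0 + 0) - 5) = -7*(0 - 5) = -7*(-5) = 35)
F*(-4205) = 35*(-4205) = -147175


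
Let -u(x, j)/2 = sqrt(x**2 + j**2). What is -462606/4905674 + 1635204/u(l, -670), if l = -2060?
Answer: -231303/2452837 - 408801*sqrt(1877)/46925 ≈ -377.53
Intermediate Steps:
u(x, j) = -2*sqrt(j**2 + x**2) (u(x, j) = -2*sqrt(x**2 + j**2) = -2*sqrt(j**2 + x**2))
-462606/4905674 + 1635204/u(l, -670) = -462606/4905674 + 1635204/((-2*sqrt((-670)**2 + (-2060)**2))) = -462606*1/4905674 + 1635204/((-2*sqrt(448900 + 4243600))) = -231303/2452837 + 1635204/((-100*sqrt(1877))) = -231303/2452837 + 1635204*(-sqrt(1877)/187700) = -231303/2452837 - 408801*sqrt(1877)/46925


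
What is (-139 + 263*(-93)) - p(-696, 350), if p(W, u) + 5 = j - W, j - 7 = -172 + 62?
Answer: -25186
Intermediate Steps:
j = -103 (j = 7 + (-172 + 62) = 7 - 110 = -103)
p(W, u) = -108 - W (p(W, u) = -5 + (-103 - W) = -108 - W)
(-139 + 263*(-93)) - p(-696, 350) = (-139 + 263*(-93)) - (-108 - 1*(-696)) = (-139 - 24459) - (-108 + 696) = -24598 - 1*588 = -24598 - 588 = -25186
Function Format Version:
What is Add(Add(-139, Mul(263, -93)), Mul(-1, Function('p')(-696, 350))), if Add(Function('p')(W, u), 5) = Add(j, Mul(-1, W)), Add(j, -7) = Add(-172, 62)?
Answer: -25186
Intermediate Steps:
j = -103 (j = Add(7, Add(-172, 62)) = Add(7, -110) = -103)
Function('p')(W, u) = Add(-108, Mul(-1, W)) (Function('p')(W, u) = Add(-5, Add(-103, Mul(-1, W))) = Add(-108, Mul(-1, W)))
Add(Add(-139, Mul(263, -93)), Mul(-1, Function('p')(-696, 350))) = Add(Add(-139, Mul(263, -93)), Mul(-1, Add(-108, Mul(-1, -696)))) = Add(Add(-139, -24459), Mul(-1, Add(-108, 696))) = Add(-24598, Mul(-1, 588)) = Add(-24598, -588) = -25186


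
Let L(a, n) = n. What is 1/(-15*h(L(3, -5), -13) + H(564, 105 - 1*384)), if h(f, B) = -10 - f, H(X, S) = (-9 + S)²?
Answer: 1/83019 ≈ 1.2045e-5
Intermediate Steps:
1/(-15*h(L(3, -5), -13) + H(564, 105 - 1*384)) = 1/(-15*(-10 - 1*(-5)) + (-9 + (105 - 1*384))²) = 1/(-15*(-10 + 5) + (-9 + (105 - 384))²) = 1/(-15*(-5) + (-9 - 279)²) = 1/(75 + (-288)²) = 1/(75 + 82944) = 1/83019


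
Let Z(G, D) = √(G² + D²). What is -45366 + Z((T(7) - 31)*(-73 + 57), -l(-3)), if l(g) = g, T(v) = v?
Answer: -45366 + 3*√16385 ≈ -44982.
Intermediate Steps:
Z(G, D) = √(D² + G²)
-45366 + Z((T(7) - 31)*(-73 + 57), -l(-3)) = -45366 + √((-1*(-3))² + ((7 - 31)*(-73 + 57))²) = -45366 + √(3² + (-24*(-16))²) = -45366 + √(9 + 384²) = -45366 + √(9 + 147456) = -45366 + √147465 = -45366 + 3*√16385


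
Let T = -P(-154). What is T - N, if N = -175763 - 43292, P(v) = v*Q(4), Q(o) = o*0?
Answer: 219055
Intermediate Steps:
Q(o) = 0
P(v) = 0 (P(v) = v*0 = 0)
N = -219055
T = 0 (T = -1*0 = 0)
T - N = 0 - 1*(-219055) = 0 + 219055 = 219055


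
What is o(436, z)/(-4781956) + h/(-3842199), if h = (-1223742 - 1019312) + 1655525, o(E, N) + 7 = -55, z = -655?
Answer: 156098669059/1020734808958 ≈ 0.15293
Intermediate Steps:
o(E, N) = -62 (o(E, N) = -7 - 55 = -62)
h = -587529 (h = -2243054 + 1655525 = -587529)
o(436, z)/(-4781956) + h/(-3842199) = -62/(-4781956) - 587529/(-3842199) = -62*(-1/4781956) - 587529*(-1/3842199) = 31/2390978 + 65281/426911 = 156098669059/1020734808958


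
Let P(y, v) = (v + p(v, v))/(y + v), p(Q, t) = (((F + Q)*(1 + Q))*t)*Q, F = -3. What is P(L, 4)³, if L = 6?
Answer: 74088/125 ≈ 592.70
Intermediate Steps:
p(Q, t) = Q*t*(1 + Q)*(-3 + Q) (p(Q, t) = (((-3 + Q)*(1 + Q))*t)*Q = (((1 + Q)*(-3 + Q))*t)*Q = (t*(1 + Q)*(-3 + Q))*Q = Q*t*(1 + Q)*(-3 + Q))
P(y, v) = (v + v²*(-3 + v² - 2*v))/(v + y) (P(y, v) = (v + v*v*(-3 + v² - 2*v))/(y + v) = (v + v²*(-3 + v² - 2*v))/(v + y))
P(L, 4)³ = (4*(1 + 4*(-3 + 4² - 2*4))/(4 + 6))³ = (4*(1 + 4*(-3 + 16 - 8))/10)³ = (4*(⅒)*(1 + 4*5))³ = (4*(⅒)*(1 + 20))³ = (4*(⅒)*21)³ = (42/5)³ = 74088/125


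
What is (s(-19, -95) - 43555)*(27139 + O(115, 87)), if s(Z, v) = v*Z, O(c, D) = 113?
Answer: -1137771000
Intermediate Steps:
s(Z, v) = Z*v
(s(-19, -95) - 43555)*(27139 + O(115, 87)) = (-19*(-95) - 43555)*(27139 + 113) = (1805 - 43555)*27252 = -41750*27252 = -1137771000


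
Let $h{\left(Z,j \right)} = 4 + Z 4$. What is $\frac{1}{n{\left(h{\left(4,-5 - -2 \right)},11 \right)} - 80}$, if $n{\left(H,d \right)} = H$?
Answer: $- \frac{1}{60} \approx -0.016667$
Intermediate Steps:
$h{\left(Z,j \right)} = 4 + 4 Z$
$\frac{1}{n{\left(h{\left(4,-5 - -2 \right)},11 \right)} - 80} = \frac{1}{\left(4 + 4 \cdot 4\right) - 80} = \frac{1}{\left(4 + 16\right) - 80} = \frac{1}{20 - 80} = \frac{1}{-60} = - \frac{1}{60}$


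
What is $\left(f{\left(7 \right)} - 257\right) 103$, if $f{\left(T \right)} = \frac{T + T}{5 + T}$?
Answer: $- \frac{158105}{6} \approx -26351.0$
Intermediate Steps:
$f{\left(T \right)} = \frac{2 T}{5 + T}$
$\left(f{\left(7 \right)} - 257\right) 103 = \left(2 \cdot 7 \frac{1}{5 + 7} - 257\right) 103 = \left(2 \cdot 7 \cdot \frac{1}{12} - 257\right) 103 = \left(\frac{7}{6} - 257\right) 103 = \left(- \frac{1535}{6}\right) 103 = - \frac{158105}{6}$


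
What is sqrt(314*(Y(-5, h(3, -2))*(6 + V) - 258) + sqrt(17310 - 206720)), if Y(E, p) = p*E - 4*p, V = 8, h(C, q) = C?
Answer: sqrt(-199704 + I*sqrt(189410)) ≈ 0.487 + 446.88*I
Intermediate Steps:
Y(E, p) = -4*p + E*p (Y(E, p) = E*p - 4*p = -4*p + E*p)
sqrt(314*(Y(-5, h(3, -2))*(6 + V) - 258) + sqrt(17310 - 206720)) = sqrt(314*((3*(-4 - 5))*(6 + 8) - 258) + sqrt(17310 - 206720)) = sqrt(314*((3*(-9))*14 - 258) + sqrt(-189410)) = sqrt(314*(-27*14 - 258) + I*sqrt(189410)) = sqrt(314*(-378 - 258) + I*sqrt(189410)) = sqrt(314*(-636) + I*sqrt(189410)) = sqrt(-199704 + I*sqrt(189410))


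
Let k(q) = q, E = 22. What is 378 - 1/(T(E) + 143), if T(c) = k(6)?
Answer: 56321/149 ≈ 377.99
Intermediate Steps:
T(c) = 6
378 - 1/(T(E) + 143) = 378 - 1/(6 + 143) = 378 - 1/149 = 56321/149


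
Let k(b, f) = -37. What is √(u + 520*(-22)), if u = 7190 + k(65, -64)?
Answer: I*√4287 ≈ 65.475*I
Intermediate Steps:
u = 7153 (u = 7190 - 37 = 7153)
√(u + 520*(-22)) = √(7153 + 520*(-22)) = √(7153 - 11440) = √(-4287) = I*√4287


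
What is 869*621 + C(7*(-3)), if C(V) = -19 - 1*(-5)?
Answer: 539635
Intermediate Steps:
C(V) = -14 (C(V) = -19 + 5 = -14)
869*621 + C(7*(-3)) = 869*621 - 14 = 539649 - 14 = 539635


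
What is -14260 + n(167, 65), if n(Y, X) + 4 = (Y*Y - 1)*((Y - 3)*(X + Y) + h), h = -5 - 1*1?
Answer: 1060901032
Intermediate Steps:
h = -6 (h = -5 - 1 = -6)
n(Y, X) = -4 + (-1 + Y**2)*(-6 + (-3 + Y)*(X + Y)) (n(Y, X) = -4 + (Y*Y - 1)*((Y - 3)*(X + Y) - 6) = -4 + (Y**2 - 1)*((-3 + Y)*(X + Y) - 6) = -4 + (-1 + Y**2)*(-6 + (-3 + Y)*(X + Y)))
-14260 + n(167, 65) = -14260 + (2 + 167**4 - 7*167**2 - 3*167**3 + 3*65 + 3*167 + 65*167**3 - 1*65*167 - 3*65*167**2) = -14260 + (2 + 777796321 - 7*27889 - 3*4657463 + 195 + 501 + 65*4657463 - 10855 - 3*65*27889) = -14260 + (2 + 777796321 - 195223 - 13972389 + 195 + 501 + 302735095 - 10855 - 5438355) = -14260 + 1060915292 = 1060901032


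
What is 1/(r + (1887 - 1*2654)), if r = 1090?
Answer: 1/323 ≈ 0.0030960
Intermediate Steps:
1/(r + (1887 - 1*2654)) = 1/(1090 + (1887 - 1*2654)) = 1/(1090 + (1887 - 2654)) = 1/(1090 - 767) = 1/323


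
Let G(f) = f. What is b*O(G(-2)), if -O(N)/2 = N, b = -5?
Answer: -20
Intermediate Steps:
O(N) = -2*N
b*O(G(-2)) = -(-10)*(-2) = -5*4 = -20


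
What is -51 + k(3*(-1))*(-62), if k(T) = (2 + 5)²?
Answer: -3089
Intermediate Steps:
k(T) = 49 (k(T) = 7² = 49)
-51 + k(3*(-1))*(-62) = -51 + 49*(-62) = -51 - 3038 = -3089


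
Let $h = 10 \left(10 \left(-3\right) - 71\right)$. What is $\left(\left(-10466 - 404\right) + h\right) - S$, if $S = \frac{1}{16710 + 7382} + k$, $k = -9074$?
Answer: $- \frac{67602153}{24092} \approx -2806.0$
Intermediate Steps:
$S = - \frac{218610807}{24092}$ ($S = \frac{1}{16710 + 7382} - 9074 = \frac{1}{24092} - 9074 = - \frac{218610807}{24092} \approx -9074.0$)
$h = -1010$ ($h = 10 \left(-30 - 71\right) = 10 \left(-101\right) = -1010$)
$\left(\left(-10466 - 404\right) + h\right) - S = \left(\left(-10466 - 404\right) - 1010\right) - - \frac{218610807}{24092} = \left(-10870 - 1010\right) + \frac{218610807}{24092} = -11880 + \frac{218610807}{24092} = - \frac{67602153}{24092}$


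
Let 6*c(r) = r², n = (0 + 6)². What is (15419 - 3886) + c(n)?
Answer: 11749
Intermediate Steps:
n = 36 (n = 6² = 36)
c(r) = r²/6
(15419 - 3886) + c(n) = (15419 - 3886) + (⅙)*36² = 11533 + (⅙)*1296 = 11533 + 216 = 11749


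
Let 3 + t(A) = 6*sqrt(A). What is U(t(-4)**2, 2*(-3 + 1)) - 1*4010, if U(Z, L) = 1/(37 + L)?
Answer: -132329/33 ≈ -4010.0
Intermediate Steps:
t(A) = -3 + 6*sqrt(A)
U(t(-4)**2, 2*(-3 + 1)) - 1*4010 = 1/(37 + 2*(-3 + 1)) - 1*4010 = 1/(37 + 2*(-2)) - 4010 = 1/(37 - 4) - 4010 = 1/33 - 4010 = -132329/33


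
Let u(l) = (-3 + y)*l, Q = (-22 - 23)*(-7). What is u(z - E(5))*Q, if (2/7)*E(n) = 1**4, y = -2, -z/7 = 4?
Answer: 99225/2 ≈ 49613.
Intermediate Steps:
z = -28 (z = -7*4 = -28)
Q = 315 (Q = -45*(-7) = 315)
E(n) = 7/2 (E(n) = (7/2)*1**4 = (7/2)*1 = 7/2)
u(l) = -5*l (u(l) = (-3 - 2)*l = -5*l)
u(z - E(5))*Q = -5*(-28 - 1*7/2)*315 = -5*(-28 - 7/2)*315 = -5*(-63/2)*315 = (315/2)*315 = 99225/2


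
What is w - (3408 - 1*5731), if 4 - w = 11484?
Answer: -9157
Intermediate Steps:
w = -11480 (w = 4 - 1*11484 = 4 - 11484 = -11480)
w - (3408 - 1*5731) = -11480 - (3408 - 1*5731) = -11480 - (3408 - 5731) = -11480 - 1*(-2323) = -11480 + 2323 = -9157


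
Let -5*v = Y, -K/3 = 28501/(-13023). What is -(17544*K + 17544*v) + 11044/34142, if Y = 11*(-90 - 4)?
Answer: -462328167585922/123508685 ≈ -3.7433e+6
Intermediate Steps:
Y = -1034 (Y = 11*(-94) = -1034)
K = 28501/4341 (K = -85503/(-13023) = -85503*(-1)/13023 = -3*(-28501/13023) = 28501/4341 ≈ 6.5655)
v = 1034/5 (v = -⅕*(-1034) = 1034/5 ≈ 206.80)
-(17544*K + 17544*v) + 11044/34142 = -17544/(1/(1034/5 + 28501/4341)) + 11044/34142 = -17544/(1/(4631099/21705)) + 11044*(1/34142) = -17544/21705/4631099 + 5522/17071 = -17544*4631099/21705 + 5522/17071 = -27082666952/7235 + 5522/17071 = -462328167585922/123508685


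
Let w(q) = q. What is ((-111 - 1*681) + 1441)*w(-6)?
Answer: -3894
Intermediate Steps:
((-111 - 1*681) + 1441)*w(-6) = ((-111 - 1*681) + 1441)*(-6) = ((-111 - 681) + 1441)*(-6) = (-792 + 1441)*(-6) = 649*(-6) = -3894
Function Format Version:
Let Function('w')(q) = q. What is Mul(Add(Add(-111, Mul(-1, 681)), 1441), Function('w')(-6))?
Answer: -3894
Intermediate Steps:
Mul(Add(Add(-111, Mul(-1, 681)), 1441), Function('w')(-6)) = Mul(Add(Add(-111, Mul(-1, 681)), 1441), -6) = Mul(Add(Add(-111, -681), 1441), -6) = Mul(Add(-792, 1441), -6) = Mul(649, -6) = -3894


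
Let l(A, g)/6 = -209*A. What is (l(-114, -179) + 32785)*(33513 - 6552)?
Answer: 4738153101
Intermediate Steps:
l(A, g) = -1254*A (l(A, g) = 6*(-209*A) = -1254*A)
(l(-114, -179) + 32785)*(33513 - 6552) = (-1254*(-114) + 32785)*(33513 - 6552) = (142956 + 32785)*26961 = 175741*26961 = 4738153101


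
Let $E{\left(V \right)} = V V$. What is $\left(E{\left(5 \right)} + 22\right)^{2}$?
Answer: $2209$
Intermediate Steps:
$E{\left(V \right)} = V^{2}$
$\left(E{\left(5 \right)} + 22\right)^{2} = \left(5^{2} + 22\right)^{2} = \left(25 + 22\right)^{2} = 47^{2} = 2209$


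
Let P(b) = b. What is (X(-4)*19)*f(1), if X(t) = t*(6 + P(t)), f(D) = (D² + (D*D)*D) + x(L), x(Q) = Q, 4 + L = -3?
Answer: 760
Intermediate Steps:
L = -7 (L = -4 - 3 = -7)
f(D) = -7 + D² + D³ (f(D) = (D² + (D*D)*D) - 7 = (D² + D²*D) - 7 = (D² + D³) - 7 = -7 + D² + D³)
X(t) = t*(6 + t)
(X(-4)*19)*f(1) = (-4*(6 - 4)*19)*(-7 + 1² + 1³) = (-4*2*19)*(-7 + 1 + 1) = -8*19*(-5) = -152*(-5) = 760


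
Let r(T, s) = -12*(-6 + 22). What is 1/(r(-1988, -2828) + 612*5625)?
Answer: 1/3442308 ≈ 2.9050e-7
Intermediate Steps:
r(T, s) = -192 (r(T, s) = -12*16 = -192)
1/(r(-1988, -2828) + 612*5625) = 1/(-192 + 612*5625) = 1/(-192 + 3442500) = 1/3442308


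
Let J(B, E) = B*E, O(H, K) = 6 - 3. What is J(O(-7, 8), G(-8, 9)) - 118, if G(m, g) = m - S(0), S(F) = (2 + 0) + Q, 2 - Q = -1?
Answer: -157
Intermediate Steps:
Q = 3 (Q = 2 - 1*(-1) = 2 + 1 = 3)
S(F) = 5 (S(F) = (2 + 0) + 3 = 2 + 3 = 5)
O(H, K) = 3
G(m, g) = -5 + m (G(m, g) = m - 1*5 = m - 5 = -5 + m)
J(O(-7, 8), G(-8, 9)) - 118 = 3*(-5 - 8) - 118 = 3*(-13) - 118 = -39 - 118 = -157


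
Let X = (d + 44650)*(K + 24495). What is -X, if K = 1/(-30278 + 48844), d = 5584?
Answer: -11422562853007/9283 ≈ -1.2305e+9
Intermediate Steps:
K = 1/18566 ≈ 5.3862e-5
X = 11422562853007/9283 (X = (5584 + 44650)*(1/18566 + 24495) = 50234*(454774171/18566) = 11422562853007/9283 ≈ 1.2305e+9)
-X = -1*11422562853007/9283 = -11422562853007/9283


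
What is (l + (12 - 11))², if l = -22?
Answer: 441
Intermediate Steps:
(l + (12 - 11))² = (-22 + (12 - 11))² = (-22 + 1)² = (-21)² = 441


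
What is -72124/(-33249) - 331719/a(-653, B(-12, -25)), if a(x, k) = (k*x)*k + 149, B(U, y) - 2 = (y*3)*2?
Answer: 347543551081/158521955529 ≈ 2.1924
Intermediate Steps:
B(U, y) = 2 + 6*y (B(U, y) = 2 + (y*3)*2 = 2 + (3*y)*2 = 2 + 6*y)
a(x, k) = 149 + x*k**2 (a(x, k) = x*k**2 + 149 = 149 + x*k**2)
-72124/(-33249) - 331719/a(-653, B(-12, -25)) = -72124/(-33249) - 331719/(149 - 653*(2 + 6*(-25))**2) = -72124*(-1/33249) - 331719/(149 - 653*(2 - 150)**2) = 72124/33249 - 331719/(149 - 653*(-148)**2) = 72124/33249 - 331719/(149 - 653*21904) = 72124/33249 - 331719/(149 - 14303312) = 72124/33249 - 331719/(-14303163) = 72124/33249 - 331719*(-1/14303163) = 72124/33249 + 110573/4767721 = 347543551081/158521955529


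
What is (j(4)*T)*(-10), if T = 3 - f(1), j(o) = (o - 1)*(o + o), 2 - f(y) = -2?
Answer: 240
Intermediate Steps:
f(y) = 4 (f(y) = 2 - 1*(-2) = 2 + 2 = 4)
j(o) = 2*o*(-1 + o) (j(o) = (-1 + o)*(2*o) = 2*o*(-1 + o))
T = -1 (T = 3 - 1*4 = 3 - 4 = -1)
(j(4)*T)*(-10) = ((2*4*(-1 + 4))*(-1))*(-10) = ((2*4*3)*(-1))*(-10) = (24*(-1))*(-10) = -24*(-10) = 240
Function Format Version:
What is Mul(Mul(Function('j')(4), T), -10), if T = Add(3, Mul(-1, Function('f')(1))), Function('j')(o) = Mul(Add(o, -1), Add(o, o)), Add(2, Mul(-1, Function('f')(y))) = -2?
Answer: 240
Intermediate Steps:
Function('f')(y) = 4 (Function('f')(y) = Add(2, Mul(-1, -2)) = Add(2, 2) = 4)
Function('j')(o) = Mul(2, o, Add(-1, o)) (Function('j')(o) = Mul(Add(-1, o), Mul(2, o)) = Mul(2, o, Add(-1, o)))
T = -1 (T = Add(3, Mul(-1, 4)) = Add(3, -4) = -1)
Mul(Mul(Function('j')(4), T), -10) = Mul(Mul(Mul(2, 4, Add(-1, 4)), -1), -10) = Mul(Mul(Mul(2, 4, 3), -1), -10) = Mul(Mul(24, -1), -10) = Mul(-24, -10) = 240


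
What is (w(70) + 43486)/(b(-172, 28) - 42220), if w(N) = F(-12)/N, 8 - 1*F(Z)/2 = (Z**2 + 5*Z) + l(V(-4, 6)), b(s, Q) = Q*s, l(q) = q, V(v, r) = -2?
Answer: -380484/411565 ≈ -0.92448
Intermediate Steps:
F(Z) = 20 - 10*Z - 2*Z**2 (F(Z) = 16 - 2*((Z**2 + 5*Z) - 2) = 16 - 2*(-2 + Z**2 + 5*Z) = 16 + (4 - 10*Z - 2*Z**2) = 20 - 10*Z - 2*Z**2)
w(N) = -148/N (w(N) = (20 - 10*(-12) - 2*(-12)**2)/N = (20 + 120 - 2*144)/N = (20 + 120 - 288)/N = -148/N)
(w(70) + 43486)/(b(-172, 28) - 42220) = (-148/70 + 43486)/(28*(-172) - 42220) = (-148*1/70 + 43486)/(-4816 - 42220) = (-74/35 + 43486)/(-47036) = (1521936/35)*(-1/47036) = -380484/411565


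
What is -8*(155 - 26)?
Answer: -1032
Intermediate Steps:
-8*(155 - 26) = -8*129 = -1032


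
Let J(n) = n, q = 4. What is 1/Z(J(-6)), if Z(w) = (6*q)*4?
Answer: 1/96 ≈ 0.010417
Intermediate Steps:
Z(w) = 96 (Z(w) = (6*4)*4 = 24*4 = 96)
1/Z(J(-6)) = 1/96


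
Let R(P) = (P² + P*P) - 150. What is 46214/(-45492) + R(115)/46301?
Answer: -471657407/1053162546 ≈ -0.44785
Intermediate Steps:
R(P) = -150 + 2*P² (R(P) = (P² + P²) - 150 = 2*P² - 150 = -150 + 2*P²)
46214/(-45492) + R(115)/46301 = 46214/(-45492) + (-150 + 2*115²)/46301 = 46214*(-1/45492) + (-150 + 2*13225)*(1/46301) = -23107/22746 + (-150 + 26450)*(1/46301) = -23107/22746 + 26300*(1/46301) = -23107/22746 + 26300/46301 = -471657407/1053162546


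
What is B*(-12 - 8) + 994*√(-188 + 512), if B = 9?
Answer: 17712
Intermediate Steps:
B*(-12 - 8) + 994*√(-188 + 512) = 9*(-12 - 8) + 994*√(-188 + 512) = 9*(-20) + 994*√324 = -180 + 994*18 = -180 + 17892 = 17712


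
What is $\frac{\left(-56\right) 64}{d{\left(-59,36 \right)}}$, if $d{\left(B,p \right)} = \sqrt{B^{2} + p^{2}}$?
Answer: $- \frac{3584 \sqrt{4777}}{4777} \approx -51.855$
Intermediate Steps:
$\frac{\left(-56\right) 64}{d{\left(-59,36 \right)}} = \frac{\left(-56\right) 64}{\sqrt{\left(-59\right)^{2} + 36^{2}}} = - \frac{3584}{\sqrt{3481 + 1296}} = - \frac{3584}{\sqrt{4777}} = - 3584 \frac{\sqrt{4777}}{4777} = - \frac{3584 \sqrt{4777}}{4777}$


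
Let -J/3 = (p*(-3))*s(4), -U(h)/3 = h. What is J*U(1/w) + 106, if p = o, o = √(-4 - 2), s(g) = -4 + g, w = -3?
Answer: 106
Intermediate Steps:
o = I*√6 (o = √(-6) = I*√6 ≈ 2.4495*I)
U(h) = -3*h
p = I*√6 ≈ 2.4495*I
J = 0 (J = -3*(I*√6)*(-3)*(-4 + 4) = -3*(-3*I*√6)*0 = -3*0 = 0)
J*U(1/w) + 106 = 0*(-3/(-3)) + 106 = 0*(-3*(-⅓)) + 106 = 0*1 + 106 = 0 + 106 = 106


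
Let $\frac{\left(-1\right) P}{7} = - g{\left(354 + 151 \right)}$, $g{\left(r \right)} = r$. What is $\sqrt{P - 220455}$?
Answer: $2 i \sqrt{54230} \approx 465.75 i$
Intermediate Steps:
$P = 3535$ ($P = - 7 \left(- (354 + 151)\right) = - 7 \left(\left(-1\right) 505\right) = \left(-7\right) \left(-505\right) = 3535$)
$\sqrt{P - 220455} = \sqrt{3535 - 220455} = \sqrt{-216920} = 2 i \sqrt{54230}$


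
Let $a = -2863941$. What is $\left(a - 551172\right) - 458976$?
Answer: $-3874089$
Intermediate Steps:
$\left(a - 551172\right) - 458976 = \left(-2863941 - 551172\right) - 458976 = -3415113 - 458976 = -3874089$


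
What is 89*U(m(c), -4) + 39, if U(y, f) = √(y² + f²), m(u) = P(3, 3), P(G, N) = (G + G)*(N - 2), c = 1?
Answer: 39 + 178*√13 ≈ 680.79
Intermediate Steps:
P(G, N) = 2*G*(-2 + N) (P(G, N) = (2*G)*(-2 + N) = 2*G*(-2 + N))
m(u) = 6 (m(u) = 2*3*(-2 + 3) = 2*3*1 = 6)
U(y, f) = √(f² + y²)
89*U(m(c), -4) + 39 = 89*√((-4)² + 6²) + 39 = 89*√(16 + 36) + 39 = 89*√52 + 39 = 89*(2*√13) + 39 = 178*√13 + 39 = 39 + 178*√13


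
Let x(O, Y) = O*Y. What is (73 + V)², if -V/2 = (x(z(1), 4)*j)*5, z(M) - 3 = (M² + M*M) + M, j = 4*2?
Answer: 3411409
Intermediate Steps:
j = 8
z(M) = 3 + M + 2*M² (z(M) = 3 + ((M² + M*M) + M) = 3 + ((M² + M²) + M) = 3 + (2*M² + M) = 3 + (M + 2*M²) = 3 + M + 2*M²)
V = -1920 (V = -2*((3 + 1 + 2*1²)*4)*8*5 = -2*((3 + 1 + 2*1)*4)*8*5 = -2*((3 + 1 + 2)*4)*8*5 = -2*(6*4)*8*5 = -2*24*8*5 = -384*5 = -2*960 = -1920)
(73 + V)² = (73 - 1920)² = (-1847)² = 3411409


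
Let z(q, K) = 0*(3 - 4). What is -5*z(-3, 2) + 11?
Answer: 11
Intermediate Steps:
z(q, K) = 0 (z(q, K) = 0*(-1) = 0)
-5*z(-3, 2) + 11 = -5*0 + 11 = 0 + 11 = 11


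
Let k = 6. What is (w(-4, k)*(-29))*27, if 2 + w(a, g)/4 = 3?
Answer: -3132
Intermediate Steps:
w(a, g) = 4 (w(a, g) = -8 + 4*3 = -8 + 12 = 4)
(w(-4, k)*(-29))*27 = (4*(-29))*27 = -116*27 = -3132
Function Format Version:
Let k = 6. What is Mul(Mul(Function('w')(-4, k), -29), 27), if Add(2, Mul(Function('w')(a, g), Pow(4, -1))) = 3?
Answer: -3132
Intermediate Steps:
Function('w')(a, g) = 4 (Function('w')(a, g) = Add(-8, Mul(4, 3)) = Add(-8, 12) = 4)
Mul(Mul(Function('w')(-4, k), -29), 27) = Mul(Mul(4, -29), 27) = Mul(-116, 27) = -3132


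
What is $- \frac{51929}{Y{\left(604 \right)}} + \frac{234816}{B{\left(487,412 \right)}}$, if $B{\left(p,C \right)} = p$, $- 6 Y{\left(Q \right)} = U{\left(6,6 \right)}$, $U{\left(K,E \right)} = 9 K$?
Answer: $\frac{27402767}{4383} \approx 6252.1$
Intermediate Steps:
$Y{\left(Q \right)} = -9$ ($Y{\left(Q \right)} = - \frac{9 \cdot 6}{6} = \left(- \frac{1}{6}\right) 54 = -9$)
$- \frac{51929}{Y{\left(604 \right)}} + \frac{234816}{B{\left(487,412 \right)}} = - \frac{51929}{-9} + \frac{234816}{487} = \left(-51929\right) \left(- \frac{1}{9}\right) + 234816 \cdot \frac{1}{487} = \frac{51929}{9} + \frac{234816}{487} = \frac{27402767}{4383}$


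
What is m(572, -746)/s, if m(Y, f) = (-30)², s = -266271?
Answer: -300/88757 ≈ -0.0033800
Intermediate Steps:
m(Y, f) = 900
m(572, -746)/s = 900/(-266271) = 900*(-1/266271) = -300/88757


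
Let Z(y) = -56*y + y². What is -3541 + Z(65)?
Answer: -2956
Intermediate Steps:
Z(y) = y² - 56*y
-3541 + Z(65) = -3541 + 65*(-56 + 65) = -3541 + 65*9 = -3541 + 585 = -2956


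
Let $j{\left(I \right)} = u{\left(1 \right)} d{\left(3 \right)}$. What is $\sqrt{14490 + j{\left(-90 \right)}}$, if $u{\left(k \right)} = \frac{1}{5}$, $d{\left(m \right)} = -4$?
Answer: $\frac{\sqrt{362230}}{5} \approx 120.37$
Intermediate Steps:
$u{\left(k \right)} = \frac{1}{5}$
$j{\left(I \right)} = - \frac{4}{5}$ ($j{\left(I \right)} = \frac{1}{5} \left(-4\right) = - \frac{4}{5}$)
$\sqrt{14490 + j{\left(-90 \right)}} = \sqrt{14490 - \frac{4}{5}} = \sqrt{\frac{72446}{5}} = \frac{\sqrt{362230}}{5}$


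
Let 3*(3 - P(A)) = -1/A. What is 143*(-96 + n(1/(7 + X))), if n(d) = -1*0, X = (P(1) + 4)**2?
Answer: -13728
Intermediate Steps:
P(A) = 3 + 1/(3*A) (P(A) = 3 - (-1)/(3*A) = 3 + 1/(3*A))
X = 484/9 (X = ((3 + (1/3)/1) + 4)**2 = ((3 + (1/3)*1) + 4)**2 = ((3 + 1/3) + 4)**2 = (10/3 + 4)**2 = (22/3)**2 = 484/9 ≈ 53.778)
n(d) = 0
143*(-96 + n(1/(7 + X))) = 143*(-96 + 0) = 143*(-96) = -13728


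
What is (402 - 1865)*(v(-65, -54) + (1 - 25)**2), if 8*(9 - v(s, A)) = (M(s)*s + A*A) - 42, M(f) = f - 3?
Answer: 1912141/4 ≈ 4.7804e+5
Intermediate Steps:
M(f) = -3 + f
v(s, A) = 57/4 - A**2/8 - s*(-3 + s)/8 (v(s, A) = 9 - (((-3 + s)*s + A*A) - 42)/8 = 9 - ((s*(-3 + s) + A**2) - 42)/8 = 9 - ((A**2 + s*(-3 + s)) - 42)/8 = 9 - (-42 + A**2 + s*(-3 + s))/8 = 9 + (21/4 - A**2/8 - s*(-3 + s)/8) = 57/4 - A**2/8 - s*(-3 + s)/8)
(402 - 1865)*(v(-65, -54) + (1 - 25)**2) = (402 - 1865)*((57/4 - 1/8*(-54)**2 - 1/8*(-65)*(-3 - 65)) + (1 - 25)**2) = -1463*((57/4 - 1/8*2916 - 1/8*(-65)*(-68)) + (-24)**2) = -1463*((57/4 - 729/2 - 1105/2) + 576) = -1463*(-3611/4 + 576) = -1463*(-1307/4) = 1912141/4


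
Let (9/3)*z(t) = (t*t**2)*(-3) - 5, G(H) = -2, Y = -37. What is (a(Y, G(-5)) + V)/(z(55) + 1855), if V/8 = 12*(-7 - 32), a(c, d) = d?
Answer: 11238/493565 ≈ 0.022769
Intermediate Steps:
V = -3744 (V = 8*(12*(-7 - 32)) = 8*(12*(-39)) = 8*(-468) = -3744)
z(t) = -5/3 - t**3 (z(t) = ((t*t**2)*(-3) - 5)/3 = (t**3*(-3) - 5)/3 = (-3*t**3 - 5)/3 = (-5 - 3*t**3)/3 = -5/3 - t**3)
(a(Y, G(-5)) + V)/(z(55) + 1855) = (-2 - 3744)/((-5/3 - 1*55**3) + 1855) = -3746/((-5/3 - 1*166375) + 1855) = -3746/((-5/3 - 166375) + 1855) = -3746/(-499130/3 + 1855) = -3746/(-493565/3) = -3746*(-3/493565) = 11238/493565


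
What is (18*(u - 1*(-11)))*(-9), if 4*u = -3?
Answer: -3321/2 ≈ -1660.5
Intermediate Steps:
u = -3/4 (u = (1/4)*(-3) = -3/4 ≈ -0.75000)
(18*(u - 1*(-11)))*(-9) = (18*(-3/4 - 1*(-11)))*(-9) = (18*(-3/4 + 11))*(-9) = (18*(41/4))*(-9) = (369/2)*(-9) = -3321/2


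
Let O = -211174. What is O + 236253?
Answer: 25079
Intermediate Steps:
O + 236253 = -211174 + 236253 = 25079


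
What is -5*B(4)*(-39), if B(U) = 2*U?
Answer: 1560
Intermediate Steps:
-5*B(4)*(-39) = -10*4*(-39) = -5*8*(-39) = -40*(-39) = 1560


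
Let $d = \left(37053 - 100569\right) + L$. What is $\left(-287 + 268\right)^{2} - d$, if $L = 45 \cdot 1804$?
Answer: $-17303$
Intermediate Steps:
$L = 81180$
$d = 17664$ ($d = \left(37053 - 100569\right) + 81180 = -63516 + 81180 = 17664$)
$\left(-287 + 268\right)^{2} - d = \left(-287 + 268\right)^{2} - 17664 = \left(-19\right)^{2} - 17664 = 361 - 17664 = -17303$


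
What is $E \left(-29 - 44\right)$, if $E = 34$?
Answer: $-2482$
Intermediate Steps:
$E \left(-29 - 44\right) = 34 \left(-29 - 44\right) = 34 \left(-73\right) = -2482$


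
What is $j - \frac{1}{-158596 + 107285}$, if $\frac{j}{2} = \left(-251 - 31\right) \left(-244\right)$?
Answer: $\frac{7061214577}{51311} \approx 1.3762 \cdot 10^{5}$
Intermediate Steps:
$j = 137616$ ($j = 2 \left(-251 - 31\right) \left(-244\right) = 2 \left(\left(-282\right) \left(-244\right)\right) = 2 \cdot 68808 = 137616$)
$j - \frac{1}{-158596 + 107285} = 137616 - \frac{1}{-158596 + 107285} = 137616 - \frac{1}{-51311} = 137616 - - \frac{1}{51311} = 137616 + \frac{1}{51311} = \frac{7061214577}{51311}$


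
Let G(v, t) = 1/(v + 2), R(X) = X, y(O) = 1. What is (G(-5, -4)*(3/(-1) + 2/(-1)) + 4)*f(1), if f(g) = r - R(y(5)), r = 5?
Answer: 68/3 ≈ 22.667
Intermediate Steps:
f(g) = 4 (f(g) = 5 - 1*1 = 5 - 1 = 4)
G(v, t) = 1/(2 + v)
(G(-5, -4)*(3/(-1) + 2/(-1)) + 4)*f(1) = ((3/(-1) + 2/(-1))/(2 - 5) + 4)*4 = ((3*(-1) + 2*(-1))/(-3) + 4)*4 = (-(-3 - 2)/3 + 4)*4 = (-1/3*(-5) + 4)*4 = (5/3 + 4)*4 = (17/3)*4 = 68/3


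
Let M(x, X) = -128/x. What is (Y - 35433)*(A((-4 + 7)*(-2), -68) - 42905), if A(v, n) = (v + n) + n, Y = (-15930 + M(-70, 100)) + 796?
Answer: 76183762707/35 ≈ 2.1767e+9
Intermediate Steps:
Y = -529626/35 (Y = (-15930 - 128/(-70)) + 796 = (-15930 - 128*(-1/70)) + 796 = (-15930 + 64/35) + 796 = -557486/35 + 796 = -529626/35 ≈ -15132.)
A(v, n) = v + 2*n (A(v, n) = (n + v) + n = v + 2*n)
(Y - 35433)*(A((-4 + 7)*(-2), -68) - 42905) = (-529626/35 - 35433)*(((-4 + 7)*(-2) + 2*(-68)) - 42905) = -1769781*((3*(-2) - 136) - 42905)/35 = -1769781*((-6 - 136) - 42905)/35 = -1769781*(-142 - 42905)/35 = -1769781/35*(-43047) = 76183762707/35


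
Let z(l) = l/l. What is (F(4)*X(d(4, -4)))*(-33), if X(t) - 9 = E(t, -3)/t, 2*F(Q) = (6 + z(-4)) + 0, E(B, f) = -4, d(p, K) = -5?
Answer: -11319/10 ≈ -1131.9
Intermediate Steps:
z(l) = 1
F(Q) = 7/2 (F(Q) = ((6 + 1) + 0)/2 = (7 + 0)/2 = (1/2)*7 = 7/2)
X(t) = 9 - 4/t
(F(4)*X(d(4, -4)))*(-33) = (7*(9 - 4/(-5))/2)*(-33) = (7*(9 - 4*(-1/5))/2)*(-33) = (7*(9 + 4/5)/2)*(-33) = ((7/2)*(49/5))*(-33) = (343/10)*(-33) = -11319/10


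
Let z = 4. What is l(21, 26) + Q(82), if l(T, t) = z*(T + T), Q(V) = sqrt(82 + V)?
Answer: 168 + 2*sqrt(41) ≈ 180.81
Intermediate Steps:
l(T, t) = 8*T (l(T, t) = 4*(T + T) = 4*(2*T) = 8*T)
l(21, 26) + Q(82) = 8*21 + sqrt(82 + 82) = 168 + sqrt(164) = 168 + 2*sqrt(41)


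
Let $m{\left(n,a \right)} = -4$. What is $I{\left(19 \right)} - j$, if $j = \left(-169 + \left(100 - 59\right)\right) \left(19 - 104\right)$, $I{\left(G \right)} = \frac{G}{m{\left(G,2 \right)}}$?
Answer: $- \frac{43539}{4} \approx -10885.0$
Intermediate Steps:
$I{\left(G \right)} = - \frac{G}{4}$ ($I{\left(G \right)} = \frac{G}{-4} = G \left(- \frac{1}{4}\right) = - \frac{G}{4}$)
$j = 10880$ ($j = \left(-169 + 41\right) \left(-85\right) = \left(-128\right) \left(-85\right) = 10880$)
$I{\left(19 \right)} - j = \left(- \frac{1}{4}\right) 19 - 10880 = - \frac{19}{4} - 10880 = - \frac{43539}{4}$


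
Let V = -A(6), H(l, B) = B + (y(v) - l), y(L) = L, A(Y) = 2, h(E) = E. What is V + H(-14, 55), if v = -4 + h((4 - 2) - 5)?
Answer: 60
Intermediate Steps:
v = -7 (v = -4 + ((4 - 2) - 5) = -4 + (2 - 5) = -4 - 3 = -7)
H(l, B) = -7 + B - l (H(l, B) = B + (-7 - l) = -7 + B - l)
V = -2 (V = -1*2 = -2)
V + H(-14, 55) = -2 + (-7 + 55 - 1*(-14)) = -2 + (-7 + 55 + 14) = -2 + 62 = 60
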